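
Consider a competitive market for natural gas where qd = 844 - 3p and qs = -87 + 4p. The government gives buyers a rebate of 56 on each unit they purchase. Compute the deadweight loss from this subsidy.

Deadweight loss = 2688

Pre-subsidy: 844 - 3p = -87 + 4p gives p* = 133, q* = 445.
With the rebate, buyers effectively pay pb = ps − 56, where ps is the price sellers receive.
Demand in terms of ps becomes qd = 844 − 3(ps − 56) = 1012 - 3ps. Setting this equal to supply: 1012 - 3ps = -87 + 4ps, so ps = 157.
Buyers pay pb = 157 − 56 = 101; q' = -87 + 4·157 = 541.
The subsidy expands output by 541 − 445 = 96 past the efficient level; on those units the gap between marginal cost and willingness to pay runs from 0 up to 56.
DWL = ½ × 56 × 96 = 2688.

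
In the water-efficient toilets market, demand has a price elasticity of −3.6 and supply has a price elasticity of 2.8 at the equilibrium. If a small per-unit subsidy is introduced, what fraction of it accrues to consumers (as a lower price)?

For a small subsidy around the equilibrium, the benefit split depends on the relative slopes, which at a point are proportional to the elasticities.
Buyer share = εs/(εs + |εd|) = 2.8/(2.8 + 3.6) = 0.4375; seller share = |εd|/(εs + |εd|) = 0.5625.

Consumer share = 0.4375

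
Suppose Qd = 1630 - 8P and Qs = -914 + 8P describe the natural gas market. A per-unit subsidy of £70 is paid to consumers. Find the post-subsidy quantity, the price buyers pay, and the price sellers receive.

Pre-subsidy: 1630 - 8P = -914 + 8P gives P* = 159, Q* = 358.
With the rebate, buyers effectively pay Pb = Ps − 70, where Ps is the price sellers receive.
Demand in terms of Ps becomes Qd = 1630 − 8(Ps − 70) = 2190 - 8Ps. Setting this equal to supply: 2190 - 8Ps = -914 + 8Ps, so Ps = 194.
Buyers pay Pb = 194 − 70 = 124; Q' = -914 + 8·194 = 638.

Q' = 638; buyers pay £124; sellers receive £194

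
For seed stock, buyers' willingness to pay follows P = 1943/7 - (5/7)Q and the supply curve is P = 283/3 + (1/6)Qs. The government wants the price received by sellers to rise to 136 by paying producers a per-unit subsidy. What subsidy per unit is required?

Required subsidy s = 37 per unit

At a seller price of 136, quantity supplied is -566 + 6·136 = 250.
Buyers absorb 250 only when they pay Pb = 1943/7 − (5/7)·250 = 99.
s = Ps − Pb = 136 − 99 = 37.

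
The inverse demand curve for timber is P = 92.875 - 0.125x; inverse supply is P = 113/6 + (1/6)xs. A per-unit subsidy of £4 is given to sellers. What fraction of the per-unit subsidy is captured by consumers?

Consumer share = 3/7

Pre-subsidy: 92.875 - 0.125x = 113/6 + (1/6)x gives x* = 1777/7 and P* = 428/7.
With the subsidy, sellers receive Ps = Pb + 4 for each unit, where Pb is the price buyers pay.
On the curves, Pb = 92.875 - 0.125x and Ps = 113/6 + (1/6)x; the wedge Ps − Pb = 4 gives 113/6 + (1/6)x − (92.875 - 0.125x) = 4, so x' = 1873/7.
Then Pb = 92.875 − 0.125·(1873/7) = 416/7 and Ps = 113/6 + (1/6)·(1873/7) = 444/7.
Buyers' price falls by P* − Pb = 428/7 − 416/7 = 12/7; sellers' price rises by Ps − P* = 444/7 − 428/7 = 16/7.
So consumers capture (12/7)/4 = 3/7 of each unit of subsidy.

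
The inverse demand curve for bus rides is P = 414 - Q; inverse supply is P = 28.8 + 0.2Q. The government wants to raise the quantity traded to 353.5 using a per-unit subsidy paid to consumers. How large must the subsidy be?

At Q = 353.5, from the demand curve buyers pay Pb = 414 − 1·353.5 = 60.5; from the supply curve sellers need Ps = 28.8 + 0.2·353.5 = 99.5.
The subsidy must fill the gap: s = Ps − Pb = 99.5 − 60.5 = 39.

Required subsidy s = 39 per unit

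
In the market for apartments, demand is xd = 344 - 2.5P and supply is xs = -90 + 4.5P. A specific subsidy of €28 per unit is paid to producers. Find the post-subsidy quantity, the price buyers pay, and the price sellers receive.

Pre-subsidy: 344 - 2.5P = -90 + 4.5P gives P* = 62, x* = 189.
With the subsidy, sellers receive Ps = Pb + 28 for each unit, where Pb is the price buyers pay.
Supply in terms of Pb becomes xs = -90 + 4.5(Pb + 28) = 36 + 4.5Pb. Setting this equal to demand: 344 - 2.5Pb = 36 + 4.5Pb, so Pb = 44.
Sellers receive Ps = 44 + 28 = 72; x' = 344 − 2.5·44 = 234.

x' = 234; buyers pay €44; sellers receive €72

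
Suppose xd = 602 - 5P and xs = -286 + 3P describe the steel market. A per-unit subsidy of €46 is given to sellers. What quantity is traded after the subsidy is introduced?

Pre-subsidy: 602 - 5P = -286 + 3P gives P* = 111, x* = 47.
With the subsidy, sellers receive Ps = Pb + 46 for each unit, where Pb is the price buyers pay.
Supply in terms of Pb becomes xs = -286 + 3(Pb + 46) = -148 + 3Pb. Setting this equal to demand: 602 - 5Pb = -148 + 3Pb, so Pb = 93.75.
Sellers receive Ps = 93.75 + 46 = 139.75; x' = 602 − 5·93.75 = 133.25.

x' = 133.25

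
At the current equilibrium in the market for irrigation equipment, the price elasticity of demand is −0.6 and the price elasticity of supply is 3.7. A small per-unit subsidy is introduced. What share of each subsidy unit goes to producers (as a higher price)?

Producer share = 6/43

For a small subsidy around the equilibrium, the benefit split depends on the relative slopes, which at a point are proportional to the elasticities.
Buyer share = εs/(εs + |εd|) = 3.7/(3.7 + 0.6) = 37/43; seller share = |εd|/(εs + |εd|) = 6/43.
So producers capture 6/43 of the subsidy.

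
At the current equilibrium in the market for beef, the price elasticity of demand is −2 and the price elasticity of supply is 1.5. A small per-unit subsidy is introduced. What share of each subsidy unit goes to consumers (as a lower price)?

Consumer share = 3/7

For a small subsidy around the equilibrium, the benefit split depends on the relative slopes, which at a point are proportional to the elasticities.
Buyer share = εs/(εs + |εd|) = 1.5/(1.5 + 2) = 3/7; seller share = |εd|/(εs + |εd|) = 4/7.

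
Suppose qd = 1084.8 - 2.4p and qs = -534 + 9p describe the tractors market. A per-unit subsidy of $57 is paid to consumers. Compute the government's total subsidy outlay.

Pre-subsidy: 1084.8 - 2.4p = -534 + 9p gives p* = 142, q* = 744.
With the rebate, buyers effectively pay pb = ps − 57, where ps is the price sellers receive.
Demand in terms of ps becomes qd = 1084.8 − 2.4(ps − 57) = 1221.6 - 2.4ps. Setting this equal to supply: 1221.6 - 2.4ps = -534 + 9ps, so ps = 154.
Buyers pay pb = 154 − 57 = 97; q' = -534 + 9·154 = 852.
Government outlay = subsidy × quantity = 57 × 852 = 48564.

Government cost = $48564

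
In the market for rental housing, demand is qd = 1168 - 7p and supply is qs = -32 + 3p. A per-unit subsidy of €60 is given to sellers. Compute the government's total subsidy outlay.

Pre-subsidy: 1168 - 7p = -32 + 3p gives p* = 120, q* = 328.
With the subsidy, sellers receive ps = pb + 60 for each unit, where pb is the price buyers pay.
Supply in terms of pb becomes qs = -32 + 3(pb + 60) = 148 + 3pb. Setting this equal to demand: 1168 - 7pb = 148 + 3pb, so pb = 102.
Sellers receive ps = 102 + 60 = 162; q' = 1168 − 7·102 = 454.
Government outlay = subsidy × quantity = 60 × 454 = 27240.

Government cost = €27240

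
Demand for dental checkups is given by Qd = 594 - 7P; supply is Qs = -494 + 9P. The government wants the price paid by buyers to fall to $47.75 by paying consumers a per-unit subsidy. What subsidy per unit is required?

At a buyer price of 47.75, quantity demanded is 594 − 7·47.75 = 259.75.
Sellers supply 259.75 only when they receive Ps with -494 + 9·Ps = 259.75, i.e. Ps = 83.75.
s = Ps − Pb = 83.75 − 47.75 = 36.

Required subsidy s = $36 per unit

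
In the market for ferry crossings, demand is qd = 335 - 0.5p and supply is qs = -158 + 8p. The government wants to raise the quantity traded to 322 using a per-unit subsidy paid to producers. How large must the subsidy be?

At q = 322, invert demand for the buyer price: pb = (335 − 322)/0.5 = 26; invert supply for the seller price: ps = (322 − (-158))/8 = 60.
The subsidy must fill the gap: s = ps − pb = 60 − 26 = 34.

Required subsidy s = 34 per unit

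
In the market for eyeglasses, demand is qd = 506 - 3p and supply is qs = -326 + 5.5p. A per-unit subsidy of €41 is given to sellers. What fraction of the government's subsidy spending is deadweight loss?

DWL / government spending = 1353/9926

Pre-subsidy: 506 - 3p = -326 + 5.5p gives p* = 1664/17, q* = 3610/17.
With the subsidy, sellers receive ps = pb + 41 for each unit, where pb is the price buyers pay.
Supply in terms of pb becomes qs = -326 + 5.5(pb + 41) = -100.5 + 5.5pb. Setting this equal to demand: 506 - 3pb = -100.5 + 5.5pb, so pb = 1213/17.
Sellers receive ps = 1213/17 + 41 = 1910/17; q' = 506 − 3·(1213/17) = 4963/17.
ΔCS = ½(3610/17 + 4963/17)(1664/17 − 1213/17) = 3866423/578; ΔPS = ½(3610/17 + 4963/17)(1910/17 − 1664/17) = 1054479/289.
Government spending = 41 × 4963/17 = 203483/17.
DWL = ½ × 41 × (4963/17 − 3610/17) = 55473/34; fraction = (55473/34) / (203483/17) = 1353/9926.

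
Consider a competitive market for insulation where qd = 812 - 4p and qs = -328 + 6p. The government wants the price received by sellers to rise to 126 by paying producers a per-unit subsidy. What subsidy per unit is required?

At a seller price of 126, quantity supplied is -328 + 6·126 = 428.
Buyers absorb 428 only when they pay pb with 812 − 4·pb = 428, i.e. pb = 96.
s = ps − pb = 126 − 96 = 30.

Required subsidy s = 30 per unit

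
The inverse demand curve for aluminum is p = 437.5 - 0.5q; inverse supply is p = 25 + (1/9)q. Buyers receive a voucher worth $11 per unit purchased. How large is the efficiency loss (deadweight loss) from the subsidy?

Pre-subsidy: 437.5 - 0.5q = 25 + (1/9)q gives q* = 675 and p* = 100.
With the rebate, buyers effectively pay pb = ps − 11, where ps is the price sellers receive.
On the curves, pb = 437.5 - 0.5q and ps = 25 + (1/9)q; the wedge ps − pb = 11 gives 25 + (1/9)q − (437.5 - 0.5q) = 11, so q' = 693.
Then pb = 437.5 − 0.5·693 = 91 and ps = 25 + (1/9)·693 = 102.
The subsidy expands output by 693 − 675 = 18 past the efficient level; on those units the gap between marginal cost and willingness to pay runs from 0 up to 11.
DWL = ½ × 11 × 18 = 99.

Deadweight loss = $99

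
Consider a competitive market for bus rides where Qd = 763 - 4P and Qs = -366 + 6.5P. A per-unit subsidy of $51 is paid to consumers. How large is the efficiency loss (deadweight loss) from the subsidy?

Pre-subsidy: 763 - 4P = -366 + 6.5P gives P* = 2258/21, Q* = 6991/21.
With the rebate, buyers effectively pay Pb = Ps − 51, where Ps is the price sellers receive.
Demand in terms of Ps becomes Qd = 763 − 4(Ps − 51) = 967 - 4Ps. Setting this equal to supply: 967 - 4Ps = -366 + 6.5Ps, so Ps = 2666/21.
Buyers pay Pb = 2666/21 − 51 = 1595/21; Q' = -366 + 6.5·(2666/21) = 9643/21.
The subsidy expands output by 9643/21 − 6991/21 = 884/7 past the efficient level; on those units the gap between marginal cost and willingness to pay runs from 0 up to 51.
DWL = ½ × 51 × 884/7 = 22542/7.

Deadweight loss = 22542/7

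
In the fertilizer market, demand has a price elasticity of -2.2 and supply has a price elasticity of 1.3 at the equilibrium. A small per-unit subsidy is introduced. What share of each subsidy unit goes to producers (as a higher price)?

For a small subsidy around the equilibrium, the benefit split depends on the relative slopes, which at a point are proportional to the elasticities.
Buyer share = εs/(εs + |εd|) = 1.3/(1.3 + 2.2) = 13/35; seller share = |εd|/(εs + |εd|) = 22/35.
So producers capture 22/35 of the subsidy.

Producer share = 22/35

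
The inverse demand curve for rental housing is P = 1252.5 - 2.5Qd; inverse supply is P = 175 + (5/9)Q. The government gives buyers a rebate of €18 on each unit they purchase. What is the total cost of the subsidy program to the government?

Government cost = 354942/55

Pre-subsidy: 1252.5 - 2.5Q = 175 + (5/9)Q gives Q* = 3879/11 and P* = 4080/11.
With the rebate, buyers effectively pay Pb = Ps − 18, where Ps is the price sellers receive.
On the curves, Pb = 1252.5 - 2.5Q and Ps = 175 + (5/9)Q; the wedge Ps − Pb = 18 gives 175 + (5/9)Q − (1252.5 - 2.5Q) = 18, so Q' = 19719/55.
Then Pb = 1252.5 − 2.5·(19719/55) = 3918/11 and Ps = 175 + (5/9)·(19719/55) = 4116/11.
Government outlay = subsidy × quantity = 18 × 19719/55 = 354942/55.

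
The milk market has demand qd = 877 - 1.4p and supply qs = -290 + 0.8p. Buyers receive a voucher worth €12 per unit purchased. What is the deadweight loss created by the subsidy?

Pre-subsidy: 877 - 1.4p = -290 + 0.8p gives p* = 5835/11, q* = 1478/11.
With the rebate, buyers effectively pay pb = ps − 12, where ps is the price sellers receive.
Demand in terms of ps becomes qd = 877 − 1.4(ps − 12) = 893.8 - 1.4ps. Setting this equal to supply: 893.8 - 1.4ps = -290 + 0.8ps, so ps = 5919/11.
Buyers pay pb = 5919/11 − 12 = 5787/11; q' = -290 + 0.8·(5919/11) = 7726/55.
The subsidy expands output by 7726/55 − 1478/11 = 336/55 past the efficient level; on those units the gap between marginal cost and willingness to pay runs from 0 up to 12.
DWL = ½ × 12 × 336/55 = 2016/55.

Deadweight loss = 2016/55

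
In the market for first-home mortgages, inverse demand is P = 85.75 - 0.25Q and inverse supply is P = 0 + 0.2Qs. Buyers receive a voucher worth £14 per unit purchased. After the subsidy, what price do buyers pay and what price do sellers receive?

Buyers pay 91/3; sellers receive 133/3

Pre-subsidy: 85.75 - 0.25Q = 0 + 0.2Q gives Q* = 1715/9 and P* = 343/9.
With the rebate, buyers effectively pay Pb = Ps − 14, where Ps is the price sellers receive.
On the curves, Pb = 85.75 - 0.25Q and Ps = 0 + 0.2Q; the wedge Ps − Pb = 14 gives 0 + 0.2Q − (85.75 - 0.25Q) = 14, so Q' = 665/3.
Then Pb = 85.75 − 0.25·(665/3) = 91/3 and Ps = 0 + 0.2·(665/3) = 133/3.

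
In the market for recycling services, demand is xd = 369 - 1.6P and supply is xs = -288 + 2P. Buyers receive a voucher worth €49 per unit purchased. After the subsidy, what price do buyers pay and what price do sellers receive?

Pre-subsidy: 369 - 1.6P = -288 + 2P gives P* = 182.5, x* = 77.
With the rebate, buyers effectively pay Pb = Ps − 49, where Ps is the price sellers receive.
Demand in terms of Ps becomes xd = 369 − 1.6(Ps − 49) = 447.4 - 1.6Ps. Setting this equal to supply: 447.4 - 1.6Ps = -288 + 2Ps, so Ps = 3677/18.
Buyers pay Pb = 3677/18 − 49 = 2795/18; x' = -288 + 2·(3677/18) = 1085/9.

Buyers pay 2795/18; sellers receive 3677/18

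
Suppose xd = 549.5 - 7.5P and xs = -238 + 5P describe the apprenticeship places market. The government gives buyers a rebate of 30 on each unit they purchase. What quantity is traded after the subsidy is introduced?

Pre-subsidy: 549.5 - 7.5P = -238 + 5P gives P* = 63, x* = 77.
With the rebate, buyers effectively pay Pb = Ps − 30, where Ps is the price sellers receive.
Demand in terms of Ps becomes xd = 549.5 − 7.5(Ps − 30) = 774.5 - 7.5Ps. Setting this equal to supply: 774.5 - 7.5Ps = -238 + 5Ps, so Ps = 81.
Buyers pay Pb = 81 − 30 = 51; x' = -238 + 5·81 = 167.

x' = 167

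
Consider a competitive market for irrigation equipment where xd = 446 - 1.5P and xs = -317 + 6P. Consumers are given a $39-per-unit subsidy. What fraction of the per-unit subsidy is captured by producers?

Pre-subsidy: 446 - 1.5P = -317 + 6P gives P* = 1526/15, x* = 293.4.
With the rebate, buyers effectively pay Pb = Ps − 39, where Ps is the price sellers receive.
Demand in terms of Ps becomes xd = 446 − 1.5(Ps − 39) = 504.5 - 1.5Ps. Setting this equal to supply: 504.5 - 1.5Ps = -317 + 6Ps, so Ps = 1643/15.
Buyers pay Pb = 1643/15 − 39 = 1058/15; x' = -317 + 6·(1643/15) = 340.2.
Buyers' price falls by P* − Pb = 1526/15 − 1058/15 = 31.2; sellers' price rises by Ps − P* = 1643/15 − 1526/15 = 7.8.
So producers capture 7.8/39 = 0.2 of each unit of subsidy.

Producer share = 0.2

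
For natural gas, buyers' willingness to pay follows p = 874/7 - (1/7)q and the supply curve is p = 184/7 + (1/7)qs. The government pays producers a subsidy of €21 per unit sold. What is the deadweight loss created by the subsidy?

Pre-subsidy: 874/7 - (1/7)q = 184/7 + (1/7)q gives q* = 345 and p* = 529/7.
With the subsidy, sellers receive ps = pb + 21 for each unit, where pb is the price buyers pay.
On the curves, pb = 874/7 - (1/7)q and ps = 184/7 + (1/7)q; the wedge ps − pb = 21 gives 184/7 + (1/7)q − (874/7 - (1/7)q) = 21, so q' = 418.5.
Then pb = 874/7 − (1/7)·418.5 = 911/14 and ps = 184/7 + (1/7)·418.5 = 1205/14.
The subsidy expands output by 418.5 − 345 = 73.5 past the efficient level; on those units the gap between marginal cost and willingness to pay runs from 0 up to 21.
DWL = ½ × 21 × 73.5 = 771.75.

Deadweight loss = €771.75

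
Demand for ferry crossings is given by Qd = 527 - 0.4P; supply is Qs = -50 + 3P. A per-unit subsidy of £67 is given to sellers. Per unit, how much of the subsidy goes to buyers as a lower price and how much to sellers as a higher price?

Pre-subsidy: 527 - 0.4P = -50 + 3P gives P* = 2885/17, Q* = 7805/17.
With the subsidy, sellers receive Ps = Pb + 67 for each unit, where Pb is the price buyers pay.
Supply in terms of Pb becomes Qs = -50 + 3(Pb + 67) = 151 + 3Pb. Setting this equal to demand: 527 - 0.4Pb = 151 + 3Pb, so Pb = 1880/17.
Sellers receive Ps = 1880/17 + 67 = 3019/17; Q' = 527 − 0.4·(1880/17) = 8207/17.
Buyers' price falls by P* − Pb = 2885/17 − 1880/17 = 1005/17; sellers' price rises by Ps − P* = 3019/17 − 2885/17 = 134/17.

Buyers gain 1005/17 per unit; sellers gain 134/17 per unit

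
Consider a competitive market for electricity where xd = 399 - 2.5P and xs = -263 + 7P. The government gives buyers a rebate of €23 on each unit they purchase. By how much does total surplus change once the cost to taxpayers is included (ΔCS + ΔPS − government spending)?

Pre-subsidy: 399 - 2.5P = -263 + 7P gives P* = 1324/19, x* = 4271/19.
With the rebate, buyers effectively pay Pb = Ps − 23, where Ps is the price sellers receive.
Demand in terms of Ps becomes xd = 399 − 2.5(Ps − 23) = 456.5 - 2.5Ps. Setting this equal to supply: 456.5 - 2.5Ps = -263 + 7Ps, so Ps = 1439/19.
Buyers pay Pb = 1439/19 − 23 = 1002/19; x' = -263 + 7·(1439/19) = 5076/19.
ΔCS = ½(4271/19 + 5076/19)(1324/19 − 1002/19) = 1504867/361; ΔPS = ½(4271/19 + 5076/19)(1439/19 − 1324/19) = 1074905/722.
Government spending = 23 × 5076/19 = 116748/19.
Net change = 1504867/361 + 1074905/722 − 116748/19 = -18515/38. The loss equals the DWL triangle ½·23·805/19.

Net change in total surplus = -18515/38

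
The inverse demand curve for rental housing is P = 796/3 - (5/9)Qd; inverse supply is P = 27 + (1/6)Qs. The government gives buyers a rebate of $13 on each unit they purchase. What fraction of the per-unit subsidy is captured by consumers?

Pre-subsidy: 796/3 - (5/9)Q = 27 + (1/6)Q gives Q* = 330 and P* = 82.
With the rebate, buyers effectively pay Pb = Ps − 13, where Ps is the price sellers receive.
On the curves, Pb = 796/3 - (5/9)Q and Ps = 27 + (1/6)Q; the wedge Ps − Pb = 13 gives 27 + (1/6)Q − (796/3 - (5/9)Q) = 13, so Q' = 348.
Then Pb = 796/3 − (5/9)·348 = 72 and Ps = 27 + (1/6)·348 = 85.
Buyers' price falls by P* − Pb = 82 − 72 = 10; sellers' price rises by Ps − P* = 85 − 82 = 3.
So consumers capture 10/13 = 10/13 of each unit of subsidy.

Consumer share = 10/13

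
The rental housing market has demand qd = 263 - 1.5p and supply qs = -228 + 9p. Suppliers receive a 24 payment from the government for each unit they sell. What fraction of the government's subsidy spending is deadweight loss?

Pre-subsidy: 263 - 1.5p = -228 + 9p gives p* = 982/21, q* = 1350/7.
With the subsidy, sellers receive ps = pb + 24 for each unit, where pb is the price buyers pay.
Supply in terms of pb becomes qs = -228 + 9(pb + 24) = -12 + 9pb. Setting this equal to demand: 263 - 1.5pb = -12 + 9pb, so pb = 550/21.
Sellers receive ps = 550/21 + 24 = 1054/21; q' = 263 − 1.5·(550/21) = 1566/7.
ΔCS = ½(1350/7 + 1566/7)(982/21 − 550/21) = 209952/49; ΔPS = ½(1350/7 + 1566/7)(1054/21 − 982/21) = 34992/49.
Government spending = 24 × 1566/7 = 37584/7.
DWL = ½ × 24 × (1566/7 − 1350/7) = 2592/7; fraction = (2592/7) / (37584/7) = 2/29.

DWL / government spending = 2/29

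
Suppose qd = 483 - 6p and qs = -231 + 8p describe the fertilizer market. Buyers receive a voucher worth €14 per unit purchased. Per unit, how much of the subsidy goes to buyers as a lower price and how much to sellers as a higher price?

Pre-subsidy: 483 - 6p = -231 + 8p gives p* = 51, q* = 177.
With the rebate, buyers effectively pay pb = ps − 14, where ps is the price sellers receive.
Demand in terms of ps becomes qd = 483 − 6(ps − 14) = 567 - 6ps. Setting this equal to supply: 567 - 6ps = -231 + 8ps, so ps = 57.
Buyers pay pb = 57 − 14 = 43; q' = -231 + 8·57 = 225.
Buyers' price falls by p* − pb = 51 − 43 = 8; sellers' price rises by ps − p* = 57 − 51 = 6.

Buyers gain €8 per unit; sellers gain €6 per unit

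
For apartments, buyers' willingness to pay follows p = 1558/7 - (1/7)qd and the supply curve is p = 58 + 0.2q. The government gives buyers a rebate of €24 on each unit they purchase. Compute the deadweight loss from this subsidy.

Pre-subsidy: 1558/7 - (1/7)q = 58 + 0.2q gives q* = 480 and p* = 154.
With the rebate, buyers effectively pay pb = ps − 24, where ps is the price sellers receive.
On the curves, pb = 1558/7 - (1/7)q and ps = 58 + 0.2q; the wedge ps − pb = 24 gives 58 + 0.2q − (1558/7 - (1/7)q) = 24, so q' = 550.
Then pb = 1558/7 − (1/7)·550 = 144 and ps = 58 + 0.2·550 = 168.
The subsidy expands output by 550 − 480 = 70 past the efficient level; on those units the gap between marginal cost and willingness to pay runs from 0 up to 24.
DWL = ½ × 24 × 70 = 840.

Deadweight loss = €840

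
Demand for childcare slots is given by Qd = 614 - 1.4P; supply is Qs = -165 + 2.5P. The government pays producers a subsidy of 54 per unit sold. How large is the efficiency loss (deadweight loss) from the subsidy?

Deadweight loss = 17010/13

Pre-subsidy: 614 - 1.4P = -165 + 2.5P gives P* = 7790/39, Q* = 13040/39.
With the subsidy, sellers receive Ps = Pb + 54 for each unit, where Pb is the price buyers pay.
Supply in terms of Pb becomes Qs = -165 + 2.5(Pb + 54) = -30 + 2.5Pb. Setting this equal to demand: 614 - 1.4Pb = -30 + 2.5Pb, so Pb = 6440/39.
Sellers receive Ps = 6440/39 + 54 = 8546/39; Q' = 614 − 1.4·(6440/39) = 14930/39.
The subsidy expands output by 14930/39 − 13040/39 = 630/13 past the efficient level; on those units the gap between marginal cost and willingness to pay runs from 0 up to 54.
DWL = ½ × 54 × 630/13 = 17010/13.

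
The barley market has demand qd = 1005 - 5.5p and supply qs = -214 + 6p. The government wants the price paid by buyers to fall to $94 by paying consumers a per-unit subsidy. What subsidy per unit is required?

At a buyer price of 94, quantity demanded is 1005 − 5.5·94 = 488.
Sellers supply 488 only when they receive ps with -214 + 6·ps = 488, i.e. ps = 117.
s = ps − pb = 117 − 94 = 23.

Required subsidy s = $23 per unit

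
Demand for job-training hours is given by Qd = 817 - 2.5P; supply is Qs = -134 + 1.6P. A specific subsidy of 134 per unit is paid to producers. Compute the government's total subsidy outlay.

Pre-subsidy: 817 - 2.5P = -134 + 1.6P gives P* = 9510/41, Q* = 9722/41.
With the subsidy, sellers receive Ps = Pb + 134 for each unit, where Pb is the price buyers pay.
Supply in terms of Pb becomes Qs = -134 + 1.6(Pb + 134) = 80.4 + 1.6Pb. Setting this equal to demand: 817 - 2.5Pb = 80.4 + 1.6Pb, so Pb = 7366/41.
Sellers receive Ps = 7366/41 + 134 = 12860/41; Q' = 817 − 2.5·(7366/41) = 15082/41.
Government outlay = subsidy × quantity = 134 × 15082/41 = 2020988/41.

Government cost = 2020988/41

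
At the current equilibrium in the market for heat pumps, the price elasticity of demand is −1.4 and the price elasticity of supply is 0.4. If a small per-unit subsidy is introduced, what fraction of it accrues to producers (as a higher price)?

For a small subsidy around the equilibrium, the benefit split depends on the relative slopes, which at a point are proportional to the elasticities.
Buyer share = εs/(εs + |εd|) = 0.4/(0.4 + 1.4) = 2/9; seller share = |εd|/(εs + |εd|) = 7/9.
So producers capture 7/9 of the subsidy.

Producer share = 7/9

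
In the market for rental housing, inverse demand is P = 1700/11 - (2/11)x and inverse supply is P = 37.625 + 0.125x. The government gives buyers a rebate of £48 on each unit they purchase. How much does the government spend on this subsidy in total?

Pre-subsidy: 1700/11 - (2/11)x = 37.625 + 0.125x gives x* = 10289/27 and P* = 2302/27.
With the rebate, buyers effectively pay Pb = Ps − 48, where Ps is the price sellers receive.
On the curves, Pb = 1700/11 - (2/11)x and Ps = 37.625 + 0.125x; the wedge Ps − Pb = 48 gives 37.625 + 0.125x − (1700/11 - (2/11)x) = 48, so x' = 14513/27.
Then Pb = 1700/11 − (2/11)·(14513/27) = 1534/27 and Ps = 37.625 + 0.125·(14513/27) = 2830/27.
Government outlay = subsidy × quantity = 48 × 14513/27 = 232208/9.

Government cost = 232208/9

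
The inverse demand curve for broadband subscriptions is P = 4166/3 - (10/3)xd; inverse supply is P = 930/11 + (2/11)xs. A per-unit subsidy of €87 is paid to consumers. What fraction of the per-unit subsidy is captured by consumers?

Pre-subsidy: 4166/3 - (10/3)x = 930/11 + (2/11)x gives x* = 371 and P* = 152.
With the rebate, buyers effectively pay Pb = Ps − 87, where Ps is the price sellers receive.
On the curves, Pb = 4166/3 - (10/3)x and Ps = 930/11 + (2/11)x; the wedge Ps − Pb = 87 gives 930/11 + (2/11)x − (4166/3 - (10/3)x) = 87, so x' = 395.75.
Then Pb = 4166/3 − (10/3)·395.75 = 69.5 and Ps = 930/11 + (2/11)·395.75 = 156.5.
Buyers' price falls by P* − Pb = 152 − 69.5 = 82.5; sellers' price rises by Ps − P* = 156.5 − 152 = 4.5.
So consumers capture 82.5/87 = 55/58 of each unit of subsidy.

Consumer share = 55/58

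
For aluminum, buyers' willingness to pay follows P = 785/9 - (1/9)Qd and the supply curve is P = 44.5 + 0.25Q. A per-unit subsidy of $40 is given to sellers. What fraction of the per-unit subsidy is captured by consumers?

Consumer share = 4/13

Pre-subsidy: 785/9 - (1/9)Q = 44.5 + 0.25Q gives Q* = 1538/13 and P* = 963/13.
With the subsidy, sellers receive Ps = Pb + 40 for each unit, where Pb is the price buyers pay.
On the curves, Pb = 785/9 - (1/9)Q and Ps = 44.5 + 0.25Q; the wedge Ps − Pb = 40 gives 44.5 + 0.25Q − (785/9 - (1/9)Q) = 40, so Q' = 2978/13.
Then Pb = 785/9 − (1/9)·(2978/13) = 803/13 and Ps = 44.5 + 0.25·(2978/13) = 1323/13.
Buyers' price falls by P* − Pb = 963/13 − 803/13 = 160/13; sellers' price rises by Ps − P* = 1323/13 − 963/13 = 360/13.
So consumers capture (160/13)/40 = 4/13 of each unit of subsidy.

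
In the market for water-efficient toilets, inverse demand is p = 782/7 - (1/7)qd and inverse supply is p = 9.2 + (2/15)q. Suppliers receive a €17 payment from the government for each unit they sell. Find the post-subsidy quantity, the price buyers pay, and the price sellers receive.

Pre-subsidy: 782/7 - (1/7)q = 9.2 + (2/15)q gives q* = 10764/29 and p* = 1702/29.
With the subsidy, sellers receive ps = pb + 17 for each unit, where pb is the price buyers pay.
On the curves, pb = 782/7 - (1/7)q and ps = 9.2 + (2/15)q; the wedge ps − pb = 17 gives 9.2 + (2/15)q − (782/7 - (1/7)q) = 17, so q' = 12549/29.
Then pb = 782/7 − (1/7)·(12549/29) = 1447/29 and ps = 9.2 + (2/15)·(12549/29) = 1940/29.

q' = 12549/29; buyers pay 1447/29; sellers receive 1940/29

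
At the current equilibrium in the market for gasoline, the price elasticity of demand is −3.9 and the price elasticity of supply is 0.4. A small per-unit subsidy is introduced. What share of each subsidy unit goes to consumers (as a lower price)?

Consumer share = 4/43

For a small subsidy around the equilibrium, the benefit split depends on the relative slopes, which at a point are proportional to the elasticities.
Buyer share = εs/(εs + |εd|) = 0.4/(0.4 + 3.9) = 4/43; seller share = |εd|/(εs + |εd|) = 39/43.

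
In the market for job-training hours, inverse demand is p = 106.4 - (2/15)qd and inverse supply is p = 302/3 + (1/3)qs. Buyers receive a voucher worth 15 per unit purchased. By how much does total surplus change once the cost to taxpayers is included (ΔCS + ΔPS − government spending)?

Net change in total surplus = -3375/14

Pre-subsidy: 106.4 - (2/15)q = 302/3 + (1/3)q gives q* = 86/7 and p* = 2200/21.
With the rebate, buyers effectively pay pb = ps − 15, where ps is the price sellers receive.
On the curves, pb = 106.4 - (2/15)q and ps = 302/3 + (1/3)q; the wedge ps − pb = 15 gives 302/3 + (1/3)q − (106.4 - (2/15)q) = 15, so q' = 311/7.
Then pb = 106.4 − (2/15)·(311/7) = 2110/21 and ps = 302/3 + (1/3)·(311/7) = 2425/21.
ΔCS = ½(86/7 + 311/7)(2200/21 − 2110/21) = 5955/49; ΔPS = ½(86/7 + 311/7)(2425/21 − 2200/21) = 29775/98.
Government spending = 15 × 311/7 = 4665/7.
Net change = 5955/49 + 29775/98 − 4665/7 = -3375/14. The loss equals the DWL triangle ½·15·225/7.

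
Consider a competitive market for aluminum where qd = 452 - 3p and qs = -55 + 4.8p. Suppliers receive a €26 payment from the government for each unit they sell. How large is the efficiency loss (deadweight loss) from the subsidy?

Deadweight loss = €624

Pre-subsidy: 452 - 3p = -55 + 4.8p gives p* = 65, q* = 257.
With the subsidy, sellers receive ps = pb + 26 for each unit, where pb is the price buyers pay.
Supply in terms of pb becomes qs = -55 + 4.8(pb + 26) = 69.8 + 4.8pb. Setting this equal to demand: 452 - 3pb = 69.8 + 4.8pb, so pb = 49.
Sellers receive ps = 49 + 26 = 75; q' = 452 − 3·49 = 305.
The subsidy expands output by 305 − 257 = 48 past the efficient level; on those units the gap between marginal cost and willingness to pay runs from 0 up to 26.
DWL = ½ × 26 × 48 = 624.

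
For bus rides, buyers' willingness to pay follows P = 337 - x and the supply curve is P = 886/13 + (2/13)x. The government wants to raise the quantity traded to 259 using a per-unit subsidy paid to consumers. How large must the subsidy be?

At x = 259, from the demand curve buyers pay Pb = 337 − 1·259 = 78; from the supply curve sellers need Ps = 886/13 + (2/13)·259 = 108.
The subsidy must fill the gap: s = Ps − Pb = 108 − 78 = 30.

Required subsidy s = 30 per unit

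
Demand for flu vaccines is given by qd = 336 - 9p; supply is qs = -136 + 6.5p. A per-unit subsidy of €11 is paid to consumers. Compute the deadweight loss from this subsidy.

Deadweight loss = 14157/62

Pre-subsidy: 336 - 9p = -136 + 6.5p gives p* = 944/31, q* = 1920/31.
With the rebate, buyers effectively pay pb = ps − 11, where ps is the price sellers receive.
Demand in terms of ps becomes qd = 336 − 9(ps − 11) = 435 - 9ps. Setting this equal to supply: 435 - 9ps = -136 + 6.5ps, so ps = 1142/31.
Buyers pay pb = 1142/31 − 11 = 801/31; q' = -136 + 6.5·(1142/31) = 3207/31.
The subsidy expands output by 3207/31 − 1920/31 = 1287/31 past the efficient level; on those units the gap between marginal cost and willingness to pay runs from 0 up to 11.
DWL = ½ × 11 × 1287/31 = 14157/62.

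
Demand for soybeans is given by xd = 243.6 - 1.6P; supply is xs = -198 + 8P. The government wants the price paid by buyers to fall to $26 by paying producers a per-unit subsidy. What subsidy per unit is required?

Required subsidy s = $24 per unit

At a buyer price of 26, quantity demanded is 243.6 − 1.6·26 = 202.
Sellers supply 202 only when they receive Ps with -198 + 8·Ps = 202, i.e. Ps = 50.
s = Ps − Pb = 50 − 26 = 24.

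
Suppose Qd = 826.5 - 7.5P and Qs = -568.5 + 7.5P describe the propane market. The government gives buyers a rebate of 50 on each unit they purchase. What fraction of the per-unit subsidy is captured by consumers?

Consumer share = 0.5

Pre-subsidy: 826.5 - 7.5P = -568.5 + 7.5P gives P* = 93, Q* = 129.
With the rebate, buyers effectively pay Pb = Ps − 50, where Ps is the price sellers receive.
Demand in terms of Ps becomes Qd = 826.5 − 7.5(Ps − 50) = 1201.5 - 7.5Ps. Setting this equal to supply: 1201.5 - 7.5Ps = -568.5 + 7.5Ps, so Ps = 118.
Buyers pay Pb = 118 − 50 = 68; Q' = -568.5 + 7.5·118 = 316.5.
Buyers' price falls by P* − Pb = 93 − 68 = 25; sellers' price rises by Ps − P* = 118 − 93 = 25.
So consumers capture 25/50 = 0.5 of each unit of subsidy.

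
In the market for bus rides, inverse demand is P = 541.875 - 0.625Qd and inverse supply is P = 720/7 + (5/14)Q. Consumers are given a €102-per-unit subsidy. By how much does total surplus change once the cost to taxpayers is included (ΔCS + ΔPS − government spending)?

Pre-subsidy: 541.875 - 0.625Q = 720/7 + (5/14)Q gives Q* = 447 and P* = 262.5.
With the rebate, buyers effectively pay Pb = Ps − 102, where Ps is the price sellers receive.
On the curves, Pb = 541.875 - 0.625Q and Ps = 720/7 + (5/14)Q; the wedge Ps − Pb = 102 gives 720/7 + (5/14)Q − (541.875 - 0.625Q) = 102, so Q' = 30297/55.
Then Pb = 541.875 − 0.625·(30297/55) = 4347/22 and Ps = 720/7 + (5/14)·(30297/55) = 6591/22.
ΔCS = ½(447 + 30297/55)(262.5 − 4347/22) = 19592874/605; ΔPS = ½(447 + 30297/55)(6591/22 − 262.5) = 11195928/605.
Government spending = 102 × 30297/55 = 3090294/55.
Net change = 19592874/605 + 11195928/605 − 3090294/55 = -291312/55. The loss equals the DWL triangle ½·102·5712/55.

Net change in total surplus = -291312/55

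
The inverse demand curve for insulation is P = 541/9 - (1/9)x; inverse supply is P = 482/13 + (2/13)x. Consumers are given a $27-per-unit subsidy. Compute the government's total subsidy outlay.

Government cost = 158058/31

Pre-subsidy: 541/9 - (1/9)x = 482/13 + (2/13)x gives x* = 2695/31 and P* = 1564/31.
With the rebate, buyers effectively pay Pb = Ps − 27, where Ps is the price sellers receive.
On the curves, Pb = 541/9 - (1/9)x and Ps = 482/13 + (2/13)x; the wedge Ps − Pb = 27 gives 482/13 + (2/13)x − (541/9 - (1/9)x) = 27, so x' = 5854/31.
Then Pb = 541/9 − (1/9)·(5854/31) = 1213/31 and Ps = 482/13 + (2/13)·(5854/31) = 2050/31.
Government outlay = subsidy × quantity = 27 × 5854/31 = 158058/31.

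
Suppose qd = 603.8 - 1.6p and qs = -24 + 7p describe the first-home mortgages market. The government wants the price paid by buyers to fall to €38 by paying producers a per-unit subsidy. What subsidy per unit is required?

At a buyer price of 38, quantity demanded is 603.8 − 1.6·38 = 543.
Sellers supply 543 only when they receive ps with -24 + 7·ps = 543, i.e. ps = 81.
s = ps − pb = 81 − 38 = 43.

Required subsidy s = €43 per unit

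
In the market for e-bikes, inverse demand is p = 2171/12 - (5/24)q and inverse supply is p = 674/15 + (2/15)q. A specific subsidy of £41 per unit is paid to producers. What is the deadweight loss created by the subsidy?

Pre-subsidy: 2171/12 - (5/24)q = 674/15 + (2/15)q gives q* = 398 and p* = 98.
With the subsidy, sellers receive ps = pb + 41 for each unit, where pb is the price buyers pay.
On the curves, pb = 2171/12 - (5/24)q and ps = 674/15 + (2/15)q; the wedge ps − pb = 41 gives 674/15 + (2/15)q − (2171/12 - (5/24)q) = 41, so q' = 518.
Then pb = 2171/12 − (5/24)·518 = 73 and ps = 674/15 + (2/15)·518 = 114.
The subsidy expands output by 518 − 398 = 120 past the efficient level; on those units the gap between marginal cost and willingness to pay runs from 0 up to 41.
DWL = ½ × 41 × 120 = 2460.

Deadweight loss = £2460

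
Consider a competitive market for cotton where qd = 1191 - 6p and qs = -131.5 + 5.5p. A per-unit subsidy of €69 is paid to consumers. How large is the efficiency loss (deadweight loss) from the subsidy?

Pre-subsidy: 1191 - 6p = -131.5 + 5.5p gives p* = 115, q* = 501.
With the rebate, buyers effectively pay pb = ps − 69, where ps is the price sellers receive.
Demand in terms of ps becomes qd = 1191 − 6(ps − 69) = 1605 - 6ps. Setting this equal to supply: 1605 - 6ps = -131.5 + 5.5ps, so ps = 151.
Buyers pay pb = 151 − 69 = 82; q' = -131.5 + 5.5·151 = 699.
The subsidy expands output by 699 − 501 = 198 past the efficient level; on those units the gap between marginal cost and willingness to pay runs from 0 up to 69.
DWL = ½ × 69 × 198 = 6831.

Deadweight loss = €6831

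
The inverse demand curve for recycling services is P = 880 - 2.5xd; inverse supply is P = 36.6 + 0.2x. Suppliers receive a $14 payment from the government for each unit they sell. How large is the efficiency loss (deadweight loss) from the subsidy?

Deadweight loss = 980/27

Pre-subsidy: 880 - 2.5x = 36.6 + 0.2x gives x* = 8434/27 and P* = 2675/27.
With the subsidy, sellers receive Ps = Pb + 14 for each unit, where Pb is the price buyers pay.
On the curves, Pb = 880 - 2.5x and Ps = 36.6 + 0.2x; the wedge Ps − Pb = 14 gives 36.6 + 0.2x − (880 - 2.5x) = 14, so x' = 2858/9.
Then Pb = 880 − 2.5·(2858/9) = 775/9 and Ps = 36.6 + 0.2·(2858/9) = 901/9.
The subsidy expands output by 2858/9 − 8434/27 = 140/27 past the efficient level; on those units the gap between marginal cost and willingness to pay runs from 0 up to 14.
DWL = ½ × 14 × 140/27 = 980/27.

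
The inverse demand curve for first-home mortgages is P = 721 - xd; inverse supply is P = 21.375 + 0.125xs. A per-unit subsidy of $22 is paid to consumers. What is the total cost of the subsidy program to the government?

Government cost = 127006/9

Pre-subsidy: 721 - x = 21.375 + 0.125x gives x* = 5597/9 and P* = 892/9.
With the rebate, buyers effectively pay Pb = Ps − 22, where Ps is the price sellers receive.
On the curves, Pb = 721 - x and Ps = 21.375 + 0.125x; the wedge Ps − Pb = 22 gives 21.375 + 0.125x − (721 - x) = 22, so x' = 5773/9.
Then Pb = 721 − 1·(5773/9) = 716/9 and Ps = 21.375 + 0.125·(5773/9) = 914/9.
Government outlay = subsidy × quantity = 22 × 5773/9 = 127006/9.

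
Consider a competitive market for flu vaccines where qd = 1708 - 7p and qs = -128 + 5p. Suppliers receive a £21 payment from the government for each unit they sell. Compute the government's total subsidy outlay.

Pre-subsidy: 1708 - 7p = -128 + 5p gives p* = 153, q* = 637.
With the subsidy, sellers receive ps = pb + 21 for each unit, where pb is the price buyers pay.
Supply in terms of pb becomes qs = -128 + 5(pb + 21) = -23 + 5pb. Setting this equal to demand: 1708 - 7pb = -23 + 5pb, so pb = 144.25.
Sellers receive ps = 144.25 + 21 = 165.25; q' = 1708 − 7·144.25 = 698.25.
Government outlay = subsidy × quantity = 21 × 698.25 = 14663.25.

Government cost = £14663.25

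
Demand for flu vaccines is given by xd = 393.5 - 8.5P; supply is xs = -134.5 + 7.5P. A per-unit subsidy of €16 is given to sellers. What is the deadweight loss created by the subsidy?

Pre-subsidy: 393.5 - 8.5P = -134.5 + 7.5P gives P* = 33, x* = 113.
With the subsidy, sellers receive Ps = Pb + 16 for each unit, where Pb is the price buyers pay.
Supply in terms of Pb becomes xs = -134.5 + 7.5(Pb + 16) = -14.5 + 7.5Pb. Setting this equal to demand: 393.5 - 8.5Pb = -14.5 + 7.5Pb, so Pb = 25.5.
Sellers receive Ps = 25.5 + 16 = 41.5; x' = 393.5 − 8.5·25.5 = 176.75.
The subsidy expands output by 176.75 − 113 = 63.75 past the efficient level; on those units the gap between marginal cost and willingness to pay runs from 0 up to 16.
DWL = ½ × 16 × 63.75 = 510.

Deadweight loss = €510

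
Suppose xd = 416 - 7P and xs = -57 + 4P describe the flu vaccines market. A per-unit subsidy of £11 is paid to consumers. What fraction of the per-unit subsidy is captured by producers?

Producer share = 7/11

Pre-subsidy: 416 - 7P = -57 + 4P gives P* = 43, x* = 115.
With the rebate, buyers effectively pay Pb = Ps − 11, where Ps is the price sellers receive.
Demand in terms of Ps becomes xd = 416 − 7(Ps − 11) = 493 - 7Ps. Setting this equal to supply: 493 - 7Ps = -57 + 4Ps, so Ps = 50.
Buyers pay Pb = 50 − 11 = 39; x' = -57 + 4·50 = 143.
Buyers' price falls by P* − Pb = 43 − 39 = 4; sellers' price rises by Ps − P* = 50 − 43 = 7.
So producers capture 7/11 = 7/11 of each unit of subsidy.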